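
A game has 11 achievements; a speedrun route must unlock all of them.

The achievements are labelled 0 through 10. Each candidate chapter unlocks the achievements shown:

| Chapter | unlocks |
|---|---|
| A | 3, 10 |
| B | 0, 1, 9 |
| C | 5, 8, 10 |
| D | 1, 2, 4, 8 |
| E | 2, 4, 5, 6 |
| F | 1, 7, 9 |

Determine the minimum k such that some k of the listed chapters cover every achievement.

A and B and C and E and F together: A ∪ B ∪ C ∪ E ∪ F = {0, 1, 2, 3, 4, 5, 6, 7, 8, 9, 10} — every achievement is covered.
No 4 of the 6 chapters cover everything (all 15 combinations miss at least one achievement), so 5 is optimal.

5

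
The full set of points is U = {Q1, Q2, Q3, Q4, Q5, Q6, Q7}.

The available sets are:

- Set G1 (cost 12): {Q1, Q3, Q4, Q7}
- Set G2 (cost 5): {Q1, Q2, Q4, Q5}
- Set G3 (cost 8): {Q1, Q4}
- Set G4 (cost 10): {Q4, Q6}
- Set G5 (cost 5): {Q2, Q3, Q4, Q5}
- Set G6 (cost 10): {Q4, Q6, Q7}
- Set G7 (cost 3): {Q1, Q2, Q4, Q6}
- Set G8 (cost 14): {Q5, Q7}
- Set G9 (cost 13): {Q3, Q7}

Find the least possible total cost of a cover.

18

G5, G6, G7 together cover every point (G5 ∪ G6 ∪ G7 = {Q1, Q2, Q3, Q4, Q5, Q6, Q7}); total cost 5 + 10 + 3 = 18.
No covering selection has total cost below 18.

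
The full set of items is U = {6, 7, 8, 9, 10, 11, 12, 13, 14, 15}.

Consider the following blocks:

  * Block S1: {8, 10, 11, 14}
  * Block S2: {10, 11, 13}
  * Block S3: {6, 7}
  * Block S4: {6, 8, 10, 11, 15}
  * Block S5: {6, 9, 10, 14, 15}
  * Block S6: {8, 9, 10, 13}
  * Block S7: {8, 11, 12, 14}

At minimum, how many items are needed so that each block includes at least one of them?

Take H = {7, 9, 11}. Each listed block contains at least one of these, so H is a hitting set of size 3.
No choice of 2 items meets every block, so 3 is the minimum.

3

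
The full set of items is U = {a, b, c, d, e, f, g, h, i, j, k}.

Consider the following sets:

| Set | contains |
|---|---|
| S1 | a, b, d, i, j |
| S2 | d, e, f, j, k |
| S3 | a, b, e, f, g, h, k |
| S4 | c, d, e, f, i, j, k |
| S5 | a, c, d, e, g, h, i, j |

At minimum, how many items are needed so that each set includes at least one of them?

2

The 2 items {g, j} hit every set.
No single item lies in every set, so at least 2 are needed and 2 is optimal.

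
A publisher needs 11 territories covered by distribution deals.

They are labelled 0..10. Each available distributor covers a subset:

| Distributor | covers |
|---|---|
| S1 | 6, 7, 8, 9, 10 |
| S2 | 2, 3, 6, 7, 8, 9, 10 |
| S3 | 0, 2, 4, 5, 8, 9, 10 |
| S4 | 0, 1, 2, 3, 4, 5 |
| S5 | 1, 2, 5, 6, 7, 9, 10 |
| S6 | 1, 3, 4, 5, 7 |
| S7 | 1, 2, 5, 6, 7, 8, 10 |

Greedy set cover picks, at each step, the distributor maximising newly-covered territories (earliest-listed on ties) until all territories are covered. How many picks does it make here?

2

Greedy: pick S2 (covers 7 new) → pick S4 (covers 4 new). Total picks: 2.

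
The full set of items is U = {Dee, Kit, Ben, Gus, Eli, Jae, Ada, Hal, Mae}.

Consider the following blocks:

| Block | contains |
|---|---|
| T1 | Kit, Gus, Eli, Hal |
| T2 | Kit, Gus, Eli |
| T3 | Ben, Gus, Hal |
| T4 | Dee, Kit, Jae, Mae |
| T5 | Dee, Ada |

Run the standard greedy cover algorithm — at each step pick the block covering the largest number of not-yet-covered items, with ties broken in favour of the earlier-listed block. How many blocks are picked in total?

Greedy: pick T1 (covers 4 new) → pick T4 (covers 3 new) → pick T3 (covers 1 new) → pick T5 (covers 1 new). Total picks: 4.

4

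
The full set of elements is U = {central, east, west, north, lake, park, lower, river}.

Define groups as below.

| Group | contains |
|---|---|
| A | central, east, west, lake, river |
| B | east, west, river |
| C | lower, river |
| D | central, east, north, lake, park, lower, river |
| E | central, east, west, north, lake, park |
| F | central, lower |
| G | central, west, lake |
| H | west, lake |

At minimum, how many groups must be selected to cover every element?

Take {D, G}. Their union is {central, east, west, north, lake, park, lower, river}, which is all 8 elements.
No single group has all 8 elements (the largest, D, has 7), so 2 is optimal.

2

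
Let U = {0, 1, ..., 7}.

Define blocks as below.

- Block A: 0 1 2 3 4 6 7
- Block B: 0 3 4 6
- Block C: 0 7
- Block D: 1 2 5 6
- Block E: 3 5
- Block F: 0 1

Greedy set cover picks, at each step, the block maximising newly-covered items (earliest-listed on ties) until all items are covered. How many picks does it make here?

2

Greedy: pick A (covers 7 new) → pick D (covers 1 new). Total picks: 2.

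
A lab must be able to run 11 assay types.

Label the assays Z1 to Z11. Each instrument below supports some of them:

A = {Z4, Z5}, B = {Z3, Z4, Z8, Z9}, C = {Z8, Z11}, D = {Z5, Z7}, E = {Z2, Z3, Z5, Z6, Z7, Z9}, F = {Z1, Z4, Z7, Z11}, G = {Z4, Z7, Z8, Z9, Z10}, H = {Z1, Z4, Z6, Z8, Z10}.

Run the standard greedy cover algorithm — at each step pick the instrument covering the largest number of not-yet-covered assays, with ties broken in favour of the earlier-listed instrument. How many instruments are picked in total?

Greedy: pick E (covers 6 new) → pick H (covers 4 new) → pick C (covers 1 new). Total picks: 3.

3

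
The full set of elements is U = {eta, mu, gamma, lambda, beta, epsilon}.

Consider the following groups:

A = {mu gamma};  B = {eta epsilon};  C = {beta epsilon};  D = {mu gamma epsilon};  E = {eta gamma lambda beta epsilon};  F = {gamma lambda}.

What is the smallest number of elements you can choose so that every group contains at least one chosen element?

2

The 2 elements {gamma, epsilon} hit every group.
The groups B, F are pairwise disjoint, so any hitting set needs a separate element for each — at least 2. Hence 2 is optimal.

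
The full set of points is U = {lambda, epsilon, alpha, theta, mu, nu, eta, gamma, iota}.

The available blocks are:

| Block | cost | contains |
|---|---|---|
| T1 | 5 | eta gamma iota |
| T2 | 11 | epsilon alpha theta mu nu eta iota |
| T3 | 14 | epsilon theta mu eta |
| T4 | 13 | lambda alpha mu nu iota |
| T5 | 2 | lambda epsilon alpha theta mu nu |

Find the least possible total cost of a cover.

T1, T5 together cover every point (T1 ∪ T5 = {lambda, epsilon, alpha, theta, mu, nu, eta, gamma, iota}); total cost 5 + 2 = 7.
No covering selection has total cost below 7.

7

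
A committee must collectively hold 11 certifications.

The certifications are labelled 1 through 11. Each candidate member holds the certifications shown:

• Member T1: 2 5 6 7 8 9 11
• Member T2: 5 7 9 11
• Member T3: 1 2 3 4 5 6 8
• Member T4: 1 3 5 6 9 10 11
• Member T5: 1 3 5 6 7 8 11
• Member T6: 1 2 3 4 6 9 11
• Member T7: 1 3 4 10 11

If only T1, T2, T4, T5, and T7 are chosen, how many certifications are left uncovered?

0

Union of T1, T2, T4, T5, T7 = {1, 2, 3, 4, 5, 6, 7, 8, 9, 10, 11} — that's every certification, so 0 are uncovered.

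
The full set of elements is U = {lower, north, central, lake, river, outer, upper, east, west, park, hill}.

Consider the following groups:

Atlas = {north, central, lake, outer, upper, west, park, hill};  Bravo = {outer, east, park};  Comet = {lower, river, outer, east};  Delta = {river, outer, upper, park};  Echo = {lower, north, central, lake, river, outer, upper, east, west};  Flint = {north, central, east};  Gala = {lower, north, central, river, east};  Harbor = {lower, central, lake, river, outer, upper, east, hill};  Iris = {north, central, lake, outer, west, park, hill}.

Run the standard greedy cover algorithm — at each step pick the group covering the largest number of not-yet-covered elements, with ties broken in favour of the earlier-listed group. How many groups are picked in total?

2

Greedy: pick Echo (covers 9 new) → pick Atlas (covers 2 new). Total picks: 2.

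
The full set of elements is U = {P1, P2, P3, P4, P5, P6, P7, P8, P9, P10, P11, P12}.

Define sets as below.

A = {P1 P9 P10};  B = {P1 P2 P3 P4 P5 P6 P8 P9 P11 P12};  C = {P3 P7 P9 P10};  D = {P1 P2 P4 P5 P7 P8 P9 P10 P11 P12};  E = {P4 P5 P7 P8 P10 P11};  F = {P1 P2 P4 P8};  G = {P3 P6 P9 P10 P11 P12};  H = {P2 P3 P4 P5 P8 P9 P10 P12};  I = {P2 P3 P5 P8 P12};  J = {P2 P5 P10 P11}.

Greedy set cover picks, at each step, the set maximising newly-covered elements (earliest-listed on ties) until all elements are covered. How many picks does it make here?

2

Greedy: pick B (covers 10 new) → pick C (covers 2 new). Total picks: 2.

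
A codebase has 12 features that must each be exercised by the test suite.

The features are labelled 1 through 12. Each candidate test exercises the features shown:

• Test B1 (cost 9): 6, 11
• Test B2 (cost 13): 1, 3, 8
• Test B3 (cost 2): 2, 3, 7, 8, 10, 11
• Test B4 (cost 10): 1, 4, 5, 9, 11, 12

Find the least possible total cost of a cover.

B1, B3, B4 together cover every feature (B1 ∪ B3 ∪ B4 = {1, 2, 3, 4, 5, 6, 7, 8, 9, 10, 11, 12}); total cost 9 + 2 + 10 = 21.
No covering selection has total cost below 21.

21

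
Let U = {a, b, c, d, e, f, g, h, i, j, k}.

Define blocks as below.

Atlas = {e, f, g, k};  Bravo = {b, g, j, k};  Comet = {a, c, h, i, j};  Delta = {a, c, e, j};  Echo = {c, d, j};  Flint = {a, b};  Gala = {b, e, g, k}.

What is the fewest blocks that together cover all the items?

4

Atlas and Bravo and Comet and Echo together: Atlas ∪ Bravo ∪ Comet ∪ Echo = {a, b, c, d, e, f, g, h, i, j, k} — every item is covered.
No 3 of the 7 blocks cover everything (all 35 combinations miss at least one item), so 4 is optimal.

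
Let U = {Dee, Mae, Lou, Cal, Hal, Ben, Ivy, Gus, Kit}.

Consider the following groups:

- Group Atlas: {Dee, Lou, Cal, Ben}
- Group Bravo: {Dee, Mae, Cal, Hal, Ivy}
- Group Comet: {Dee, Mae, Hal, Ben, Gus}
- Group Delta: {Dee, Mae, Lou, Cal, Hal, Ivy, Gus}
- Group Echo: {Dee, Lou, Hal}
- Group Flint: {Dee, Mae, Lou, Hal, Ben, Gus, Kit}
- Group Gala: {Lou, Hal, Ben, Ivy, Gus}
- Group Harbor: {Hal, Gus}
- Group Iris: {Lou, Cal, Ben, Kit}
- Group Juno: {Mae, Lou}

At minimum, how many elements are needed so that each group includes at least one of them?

2

Take H = {Lou, Hal}. Each listed group contains at least one of these, so H is a hitting set of size 2.
The groups Harbor, Juno are pairwise disjoint, so any hitting set needs a separate element for each — at least 2. Hence 2 is optimal.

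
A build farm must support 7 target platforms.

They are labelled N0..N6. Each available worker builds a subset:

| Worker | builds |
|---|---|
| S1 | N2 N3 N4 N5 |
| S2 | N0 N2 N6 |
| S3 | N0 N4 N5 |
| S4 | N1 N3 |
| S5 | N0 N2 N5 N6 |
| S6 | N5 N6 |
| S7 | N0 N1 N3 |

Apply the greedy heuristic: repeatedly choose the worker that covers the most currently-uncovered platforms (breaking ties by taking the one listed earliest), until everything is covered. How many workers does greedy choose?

3

Greedy: pick S1 (covers 4 new) → pick S2 (covers 2 new) → pick S4 (covers 1 new). Total picks: 3.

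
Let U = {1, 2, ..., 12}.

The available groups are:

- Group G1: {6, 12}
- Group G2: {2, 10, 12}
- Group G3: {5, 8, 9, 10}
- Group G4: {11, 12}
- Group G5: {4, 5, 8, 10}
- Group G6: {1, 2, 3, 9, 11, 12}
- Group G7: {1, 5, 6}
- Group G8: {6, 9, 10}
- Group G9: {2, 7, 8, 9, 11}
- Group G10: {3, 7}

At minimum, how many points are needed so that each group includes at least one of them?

4

H = {3, 6, 8, 12} meets every group (each contains at least one member of H), and |H| = 4.
No choice of 3 points meets every group, so 4 is the minimum.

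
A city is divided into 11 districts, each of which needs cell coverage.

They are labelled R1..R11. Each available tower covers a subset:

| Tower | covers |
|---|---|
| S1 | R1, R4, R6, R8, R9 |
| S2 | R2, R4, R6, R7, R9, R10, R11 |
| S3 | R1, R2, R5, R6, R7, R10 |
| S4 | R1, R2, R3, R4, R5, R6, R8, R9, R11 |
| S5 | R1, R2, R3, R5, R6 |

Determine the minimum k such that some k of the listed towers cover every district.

2

Take {S2, S4}. Their union is {R1, R2, R3, R4, R5, R6, R7, R8, R9, R10, R11}, which is all 11 districts.
No single tower has all 11 districts (the largest, S4, has 9), so 2 is optimal.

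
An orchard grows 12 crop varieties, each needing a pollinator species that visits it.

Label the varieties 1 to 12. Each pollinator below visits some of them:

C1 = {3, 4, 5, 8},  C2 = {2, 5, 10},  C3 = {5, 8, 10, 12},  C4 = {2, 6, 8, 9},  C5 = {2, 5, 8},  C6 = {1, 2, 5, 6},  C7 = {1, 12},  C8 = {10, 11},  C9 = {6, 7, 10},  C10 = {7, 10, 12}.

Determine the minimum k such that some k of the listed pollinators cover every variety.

C1 and C4 and C7 and C8 and C10 together: C1 ∪ C4 ∪ C7 ∪ C8 ∪ C10 = {1, 2, 3, 4, 5, 6, 7, 8, 9, 10, 11, 12} — every variety is covered.
No 4 of the 10 pollinators cover everything (all 210 combinations miss at least one variety), so 5 is optimal.

5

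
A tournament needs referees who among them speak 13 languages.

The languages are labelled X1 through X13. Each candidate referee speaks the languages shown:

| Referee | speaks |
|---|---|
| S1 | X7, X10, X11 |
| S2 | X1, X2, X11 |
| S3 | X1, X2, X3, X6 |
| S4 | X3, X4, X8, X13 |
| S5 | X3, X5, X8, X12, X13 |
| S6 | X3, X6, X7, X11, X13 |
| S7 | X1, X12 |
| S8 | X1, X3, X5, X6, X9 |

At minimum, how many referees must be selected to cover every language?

S1 and S2 and S4 and S5 and S8 together: S1 ∪ S2 ∪ S4 ∪ S5 ∪ S8 = {X1, X2, X3, X4, X5, X6, X7, X8, X9, X10, X11, X12, X13} — every language is covered.
No 4 of the 8 referees cover everything (all 70 combinations miss at least one language), so 5 is optimal.

5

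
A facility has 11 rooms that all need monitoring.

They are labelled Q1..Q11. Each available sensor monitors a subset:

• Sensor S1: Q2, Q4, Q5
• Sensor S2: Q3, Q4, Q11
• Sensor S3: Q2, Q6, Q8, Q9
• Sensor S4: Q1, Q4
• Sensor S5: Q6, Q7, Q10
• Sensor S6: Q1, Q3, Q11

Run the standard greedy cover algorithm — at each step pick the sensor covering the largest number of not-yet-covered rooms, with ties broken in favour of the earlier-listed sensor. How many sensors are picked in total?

5

Greedy: pick S3 (covers 4 new) → pick S2 (covers 3 new) → pick S5 (covers 2 new) → pick S1 (covers 1 new) → pick S4 (covers 1 new). Total picks: 5.
(The true minimum cover uses only 4 sensors, so greedy is not optimal here.)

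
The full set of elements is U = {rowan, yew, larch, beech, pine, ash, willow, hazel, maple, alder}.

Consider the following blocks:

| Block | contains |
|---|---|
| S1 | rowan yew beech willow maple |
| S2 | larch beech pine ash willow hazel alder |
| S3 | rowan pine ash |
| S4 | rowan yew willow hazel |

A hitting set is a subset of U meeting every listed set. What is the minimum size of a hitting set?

2

The 2 elements {rowan, hazel} hit every block.
No single element lies in every block, so at least 2 are needed and 2 is optimal.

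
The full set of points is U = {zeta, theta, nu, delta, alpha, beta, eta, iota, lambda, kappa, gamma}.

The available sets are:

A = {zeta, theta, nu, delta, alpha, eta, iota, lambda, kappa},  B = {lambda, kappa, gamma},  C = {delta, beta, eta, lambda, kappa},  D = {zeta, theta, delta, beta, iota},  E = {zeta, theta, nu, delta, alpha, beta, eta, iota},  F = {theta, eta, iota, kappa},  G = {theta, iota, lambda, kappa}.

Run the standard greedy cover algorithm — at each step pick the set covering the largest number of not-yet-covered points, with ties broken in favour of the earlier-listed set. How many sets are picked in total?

3

Greedy: pick A (covers 9 new) → pick B (covers 1 new) → pick C (covers 1 new). Total picks: 3.
(The true minimum cover uses only 2 sets, so greedy is not optimal here.)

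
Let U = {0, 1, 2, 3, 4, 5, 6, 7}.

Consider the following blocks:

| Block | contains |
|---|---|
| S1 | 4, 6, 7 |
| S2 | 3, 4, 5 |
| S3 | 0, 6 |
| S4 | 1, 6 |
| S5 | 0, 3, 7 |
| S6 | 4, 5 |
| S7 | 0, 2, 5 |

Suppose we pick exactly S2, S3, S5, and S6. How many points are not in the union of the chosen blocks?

Union of S2, S3, S5, S6 = {0, 3, 4, 5, 6, 7}.
Not covered: 1, 2 — 2 points.

2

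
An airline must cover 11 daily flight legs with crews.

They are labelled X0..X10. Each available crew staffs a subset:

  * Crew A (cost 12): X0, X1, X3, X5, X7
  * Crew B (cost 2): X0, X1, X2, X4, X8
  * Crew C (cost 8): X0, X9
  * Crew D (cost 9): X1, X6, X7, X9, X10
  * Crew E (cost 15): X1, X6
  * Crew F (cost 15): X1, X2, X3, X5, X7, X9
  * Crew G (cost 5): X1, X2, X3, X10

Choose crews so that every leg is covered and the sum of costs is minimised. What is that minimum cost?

A, B, D together cover every leg (A ∪ B ∪ D = {X0, X1, X2, X3, X4, X5, X6, X7, X8, X9, X10}); total cost 12 + 2 + 9 = 23.
The greedy pick B, D, G, A costs 28; no covering selection beats 23.

23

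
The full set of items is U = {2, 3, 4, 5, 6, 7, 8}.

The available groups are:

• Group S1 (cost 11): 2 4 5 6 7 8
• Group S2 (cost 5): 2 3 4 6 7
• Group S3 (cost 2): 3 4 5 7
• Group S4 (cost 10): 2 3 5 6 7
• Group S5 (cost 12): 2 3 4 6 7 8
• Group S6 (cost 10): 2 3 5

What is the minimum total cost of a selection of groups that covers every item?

13

S1, S3 together cover every item (S1 ∪ S3 = {2, 3, 4, 5, 6, 7, 8}); total cost 11 + 2 = 13.
The greedy pick S3, S2, S1 costs 18; no covering selection beats 13.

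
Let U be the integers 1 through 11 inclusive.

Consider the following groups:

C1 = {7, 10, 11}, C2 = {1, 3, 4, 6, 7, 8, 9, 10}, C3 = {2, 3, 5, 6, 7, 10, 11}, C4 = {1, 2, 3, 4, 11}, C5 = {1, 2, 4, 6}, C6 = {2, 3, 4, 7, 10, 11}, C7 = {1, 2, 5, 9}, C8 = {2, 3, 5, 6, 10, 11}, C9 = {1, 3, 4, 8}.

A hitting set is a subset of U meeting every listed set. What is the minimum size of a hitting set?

Take H = {1, 11}. Each listed group contains at least one of these, so H is a hitting set of size 2.
The groups C1, C7 are pairwise disjoint, so any hitting set needs a separate item for each — at least 2. Hence 2 is optimal.

2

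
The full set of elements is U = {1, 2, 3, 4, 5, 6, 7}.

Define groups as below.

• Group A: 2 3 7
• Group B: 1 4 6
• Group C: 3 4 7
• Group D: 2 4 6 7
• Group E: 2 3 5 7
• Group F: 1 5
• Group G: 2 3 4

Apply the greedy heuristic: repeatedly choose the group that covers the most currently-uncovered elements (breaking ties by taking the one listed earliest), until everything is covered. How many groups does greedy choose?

Greedy: pick D (covers 4 new) → pick E (covers 2 new) → pick B (covers 1 new). Total picks: 3.
(The true minimum cover uses only 2 groups, so greedy is not optimal here.)

3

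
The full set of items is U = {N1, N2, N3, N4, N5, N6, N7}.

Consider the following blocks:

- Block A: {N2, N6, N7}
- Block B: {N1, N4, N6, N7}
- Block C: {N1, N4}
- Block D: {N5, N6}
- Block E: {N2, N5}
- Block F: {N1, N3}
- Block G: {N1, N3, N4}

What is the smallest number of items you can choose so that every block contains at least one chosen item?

3

H = {N1, N2, N6} meets every block (each contains at least one member of H), and |H| = 3.
No choice of 2 items meets every block, so 3 is the minimum.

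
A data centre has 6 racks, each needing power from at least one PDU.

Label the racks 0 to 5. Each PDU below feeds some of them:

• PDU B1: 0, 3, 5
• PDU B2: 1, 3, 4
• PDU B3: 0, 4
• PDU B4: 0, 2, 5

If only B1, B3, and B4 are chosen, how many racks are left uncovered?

Union of B1, B3, B4 = {0, 2, 3, 4, 5}.
Not covered: 1 — 1 rack.

1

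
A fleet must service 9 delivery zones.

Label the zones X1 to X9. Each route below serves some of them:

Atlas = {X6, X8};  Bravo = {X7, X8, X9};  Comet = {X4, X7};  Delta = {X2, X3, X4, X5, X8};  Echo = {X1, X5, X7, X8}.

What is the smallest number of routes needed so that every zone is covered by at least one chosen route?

Atlas and Bravo and Delta and Echo together: Atlas ∪ Bravo ∪ Delta ∪ Echo = {X1, X2, X3, X4, X5, X6, X7, X8, X9} — every zone is covered.
No 3 of the 5 routes cover everything (all 10 combinations miss at least one zone), so 4 is optimal.

4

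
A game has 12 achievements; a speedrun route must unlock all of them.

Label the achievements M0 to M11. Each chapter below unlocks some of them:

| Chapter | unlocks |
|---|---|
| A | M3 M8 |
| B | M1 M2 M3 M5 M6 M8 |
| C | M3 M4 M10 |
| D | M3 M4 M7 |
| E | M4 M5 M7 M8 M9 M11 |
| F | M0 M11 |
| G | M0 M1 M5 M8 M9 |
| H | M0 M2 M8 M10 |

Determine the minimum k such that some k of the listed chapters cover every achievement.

B and E and H together: B ∪ E ∪ H = {M0, M1, M2, M3, M4, M5, M6, M7, M8, M9, M10, M11} — every achievement is covered.
Only B contains M6, so B is forced; the remaining 6 achievements need at least 2 more chapters (each remaining chapter adds at most 4) — so at least 3 chapters are needed, and 3 is optimal.

3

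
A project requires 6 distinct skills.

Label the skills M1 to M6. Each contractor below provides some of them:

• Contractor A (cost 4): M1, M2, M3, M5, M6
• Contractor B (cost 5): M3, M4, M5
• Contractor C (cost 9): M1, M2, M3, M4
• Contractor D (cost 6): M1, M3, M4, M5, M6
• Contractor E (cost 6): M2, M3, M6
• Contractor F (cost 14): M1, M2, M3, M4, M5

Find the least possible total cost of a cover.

9

A, B together cover every skill (A ∪ B = {M1, M2, M3, M4, M5, M6}); total cost 4 + 5 = 9.
No covering selection has total cost below 9.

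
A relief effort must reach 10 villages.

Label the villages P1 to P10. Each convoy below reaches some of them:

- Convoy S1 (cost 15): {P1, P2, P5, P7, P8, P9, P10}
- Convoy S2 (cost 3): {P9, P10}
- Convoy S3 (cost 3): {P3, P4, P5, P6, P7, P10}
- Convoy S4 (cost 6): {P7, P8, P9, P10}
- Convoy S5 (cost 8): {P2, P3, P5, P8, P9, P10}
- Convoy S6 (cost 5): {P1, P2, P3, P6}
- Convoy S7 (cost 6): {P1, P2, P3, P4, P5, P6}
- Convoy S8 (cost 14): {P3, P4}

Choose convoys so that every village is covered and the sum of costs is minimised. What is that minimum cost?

12

S4, S7 together cover every village (S4 ∪ S7 = {P1, P2, P3, P4, P5, P6, P7, P8, P9, P10}); total cost 6 + 6 = 12.
The greedy pick S3, S6, S2, S4 costs 17; no covering selection beats 12.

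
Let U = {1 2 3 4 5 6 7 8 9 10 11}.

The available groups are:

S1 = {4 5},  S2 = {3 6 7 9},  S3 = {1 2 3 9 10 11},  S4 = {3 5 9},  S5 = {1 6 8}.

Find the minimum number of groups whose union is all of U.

4

S1 and S2 and S3 and S5 together: S1 ∪ S2 ∪ S3 ∪ S5 = {1, 2, 3, 4, 5, 6, 7, 8, 9, 10, 11} — every point is covered.
Only S3 contains 2, so S3 is forced; the remaining 5 points need at least 3 more groups (each remaining group adds at most 2) — so at least 4 groups are needed, and 4 is optimal.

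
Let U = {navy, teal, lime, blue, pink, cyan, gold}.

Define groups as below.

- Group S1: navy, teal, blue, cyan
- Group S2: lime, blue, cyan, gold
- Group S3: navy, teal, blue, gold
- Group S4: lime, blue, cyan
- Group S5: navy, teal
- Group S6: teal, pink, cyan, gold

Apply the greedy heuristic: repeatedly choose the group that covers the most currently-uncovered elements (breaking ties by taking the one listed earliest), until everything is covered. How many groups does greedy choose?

Greedy: pick S1 (covers 4 new) → pick S2 (covers 2 new) → pick S6 (covers 1 new). Total picks: 3.

3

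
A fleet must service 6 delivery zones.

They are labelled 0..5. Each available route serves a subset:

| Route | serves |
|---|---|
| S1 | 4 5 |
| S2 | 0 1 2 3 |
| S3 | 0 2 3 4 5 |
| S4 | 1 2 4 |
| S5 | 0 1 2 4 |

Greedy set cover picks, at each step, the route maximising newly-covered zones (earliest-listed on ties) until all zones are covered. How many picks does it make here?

Greedy: pick S3 (covers 5 new) → pick S2 (covers 1 new). Total picks: 2.

2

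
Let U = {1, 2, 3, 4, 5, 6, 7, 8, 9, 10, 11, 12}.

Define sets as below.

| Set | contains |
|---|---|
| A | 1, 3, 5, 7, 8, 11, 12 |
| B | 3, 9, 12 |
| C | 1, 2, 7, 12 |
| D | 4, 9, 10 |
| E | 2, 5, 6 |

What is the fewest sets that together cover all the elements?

3

A, D, and E cover everything between them: the union {1, 2, 3, 4, 5, 6, 7, 8, 9, 10, 11, 12} is all of U.
Only D contains 4, so D is forced; the remaining 9 elements need at least 2 more sets (each remaining set adds at most 7) — so at least 3 sets are needed, and 3 is optimal.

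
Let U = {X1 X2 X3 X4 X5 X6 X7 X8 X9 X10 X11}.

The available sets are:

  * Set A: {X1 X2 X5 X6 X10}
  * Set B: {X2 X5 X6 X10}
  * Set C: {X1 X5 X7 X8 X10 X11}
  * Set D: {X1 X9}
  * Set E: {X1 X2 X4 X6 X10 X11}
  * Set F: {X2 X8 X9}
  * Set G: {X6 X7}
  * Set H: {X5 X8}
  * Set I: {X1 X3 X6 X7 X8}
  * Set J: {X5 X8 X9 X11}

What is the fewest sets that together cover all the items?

3

Take {E, I, J}. Their union is {X1, X2, X3, X4, X5, X6, X7, X8, X9, X10, X11}, which is all 11 items.
Only I contains X3, so I is forced; the remaining 6 items need at least 2 more sets (each remaining set adds at most 4) — so at least 3 sets are needed, and 3 is optimal.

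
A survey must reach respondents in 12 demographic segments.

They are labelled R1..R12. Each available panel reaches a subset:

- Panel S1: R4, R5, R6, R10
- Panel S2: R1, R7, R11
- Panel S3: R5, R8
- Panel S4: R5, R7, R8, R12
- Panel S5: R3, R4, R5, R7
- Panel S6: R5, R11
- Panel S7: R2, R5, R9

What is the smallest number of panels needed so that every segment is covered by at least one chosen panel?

5

S1 and S2 and S4 and S5 and S7 together: S1 ∪ S2 ∪ S4 ∪ S5 ∪ S7 = {R1, R2, R3, R4, R5, R6, R7, R8, R9, R10, R11, R12} — every segment is covered.
Only S5 contains R3, so S5 is forced; the remaining 8 segments need at least 4 more panels (each remaining panel adds at most 2) — so at least 5 panels are needed, and 5 is optimal.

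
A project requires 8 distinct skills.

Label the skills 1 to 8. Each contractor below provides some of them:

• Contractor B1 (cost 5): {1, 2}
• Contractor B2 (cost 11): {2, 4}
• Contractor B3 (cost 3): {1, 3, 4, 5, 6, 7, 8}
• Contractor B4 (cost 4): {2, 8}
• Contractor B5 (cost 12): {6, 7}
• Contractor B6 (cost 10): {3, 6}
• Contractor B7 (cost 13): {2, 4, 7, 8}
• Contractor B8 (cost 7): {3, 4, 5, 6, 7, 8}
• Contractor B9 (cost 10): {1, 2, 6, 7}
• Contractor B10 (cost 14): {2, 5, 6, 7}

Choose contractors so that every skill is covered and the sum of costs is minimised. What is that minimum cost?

B3, B4 together cover every skill (B3 ∪ B4 = {1, 2, 3, 4, 5, 6, 7, 8}); total cost 3 + 4 = 7.
No covering selection has total cost below 7.

7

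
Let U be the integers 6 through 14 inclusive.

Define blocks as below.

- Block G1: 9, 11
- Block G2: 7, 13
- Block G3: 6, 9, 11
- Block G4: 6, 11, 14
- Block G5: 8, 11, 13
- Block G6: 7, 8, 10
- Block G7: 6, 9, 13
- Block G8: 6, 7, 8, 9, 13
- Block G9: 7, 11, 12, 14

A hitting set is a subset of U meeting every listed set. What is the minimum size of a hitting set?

3

H = {8, 11, 13} meets every block (each contains at least one member of H), and |H| = 3.
No choice of 2 items meets every block, so 3 is the minimum.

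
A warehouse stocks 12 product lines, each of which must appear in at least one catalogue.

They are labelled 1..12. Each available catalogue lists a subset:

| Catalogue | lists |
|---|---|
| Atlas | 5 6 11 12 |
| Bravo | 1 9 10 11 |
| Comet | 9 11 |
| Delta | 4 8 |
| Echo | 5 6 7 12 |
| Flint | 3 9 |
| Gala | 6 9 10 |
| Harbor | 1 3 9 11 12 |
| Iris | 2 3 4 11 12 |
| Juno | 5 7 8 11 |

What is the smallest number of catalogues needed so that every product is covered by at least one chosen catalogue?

Atlas and Bravo and Iris and Juno together: Atlas ∪ Bravo ∪ Iris ∪ Juno = {1, 2, 3, 4, 5, 6, 7, 8, 9, 10, 11, 12} — every product is covered.
Only Iris contains 2, so Iris is forced; the remaining 7 products need at least 3 more catalogues (each remaining catalogue adds at most 3) — so at least 4 catalogues are needed, and 4 is optimal.

4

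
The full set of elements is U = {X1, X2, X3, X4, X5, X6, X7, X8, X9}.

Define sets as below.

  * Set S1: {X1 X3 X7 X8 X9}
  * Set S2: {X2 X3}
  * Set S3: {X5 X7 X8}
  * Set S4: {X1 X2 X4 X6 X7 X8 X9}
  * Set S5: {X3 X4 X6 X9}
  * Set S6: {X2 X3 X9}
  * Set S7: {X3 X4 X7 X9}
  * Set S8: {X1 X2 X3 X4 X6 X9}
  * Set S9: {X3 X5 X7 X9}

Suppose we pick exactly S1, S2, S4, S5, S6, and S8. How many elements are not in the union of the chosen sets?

1

Union of S1, S2, S4, S5, S6, S8 = {X1, X2, X3, X4, X6, X7, X8, X9}.
Not covered: X5 — 1 element.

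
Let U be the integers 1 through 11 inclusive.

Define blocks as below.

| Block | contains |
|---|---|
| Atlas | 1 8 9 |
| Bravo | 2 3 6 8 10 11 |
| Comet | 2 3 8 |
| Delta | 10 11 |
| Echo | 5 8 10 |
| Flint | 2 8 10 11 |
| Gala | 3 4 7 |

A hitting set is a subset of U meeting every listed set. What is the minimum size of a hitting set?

3

H = {3, 9, 10} meets every block (each contains at least one member of H), and |H| = 3.
The blocks Atlas, Delta, Gala are pairwise disjoint, so any hitting set needs a separate item for each — at least 3. Hence 3 is optimal.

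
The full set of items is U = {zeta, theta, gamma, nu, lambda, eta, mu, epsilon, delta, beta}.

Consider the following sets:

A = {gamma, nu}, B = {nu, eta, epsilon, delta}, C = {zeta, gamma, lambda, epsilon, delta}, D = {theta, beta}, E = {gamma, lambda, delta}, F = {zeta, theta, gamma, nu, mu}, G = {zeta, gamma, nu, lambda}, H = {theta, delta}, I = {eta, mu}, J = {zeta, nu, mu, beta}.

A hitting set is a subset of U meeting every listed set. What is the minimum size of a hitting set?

The 4 items {theta, gamma, nu, eta} hit every set.
No choice of 3 items meets every set, so 4 is the minimum.

4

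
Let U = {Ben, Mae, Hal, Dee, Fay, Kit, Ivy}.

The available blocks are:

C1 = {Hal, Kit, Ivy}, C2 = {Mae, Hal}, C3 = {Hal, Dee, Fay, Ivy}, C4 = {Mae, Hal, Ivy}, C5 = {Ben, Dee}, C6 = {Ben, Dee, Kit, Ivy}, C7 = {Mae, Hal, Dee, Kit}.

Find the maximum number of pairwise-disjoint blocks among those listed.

C2, C5 are pairwise disjoint (C2={Mae,Hal}; C5={Ben,Dee}).
Every remaining block overlaps one of these, and no 3 of the listed blocks are pairwise disjoint, so 2 is the maximum.

2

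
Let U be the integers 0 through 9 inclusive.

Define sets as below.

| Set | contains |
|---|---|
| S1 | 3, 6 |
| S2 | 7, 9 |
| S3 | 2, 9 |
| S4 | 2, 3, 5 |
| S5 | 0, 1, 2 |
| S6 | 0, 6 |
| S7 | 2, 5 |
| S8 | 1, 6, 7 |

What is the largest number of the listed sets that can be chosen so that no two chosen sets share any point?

3

S1, S2, S5 are pairwise disjoint (S1={3,6}; S2={7,9}; S5={0,1,2}).
Every remaining set overlaps one of these, and no 4 of the listed sets are pairwise disjoint, so 3 is the maximum.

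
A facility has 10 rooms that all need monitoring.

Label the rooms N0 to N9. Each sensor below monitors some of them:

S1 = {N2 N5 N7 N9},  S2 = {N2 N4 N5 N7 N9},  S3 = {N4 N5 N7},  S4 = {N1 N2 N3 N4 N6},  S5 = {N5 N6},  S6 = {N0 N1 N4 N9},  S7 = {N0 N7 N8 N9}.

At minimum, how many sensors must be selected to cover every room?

S3 and S4 and S7 together: S3 ∪ S4 ∪ S7 = {N0, N1, N2, N3, N4, N5, N6, N7, N8, N9} — every room is covered.
Only S4 contains N3, so S4 is forced; the remaining 5 rooms need at least 2 more sensors (each remaining sensor adds at most 4) — so at least 3 sensors are needed, and 3 is optimal.

3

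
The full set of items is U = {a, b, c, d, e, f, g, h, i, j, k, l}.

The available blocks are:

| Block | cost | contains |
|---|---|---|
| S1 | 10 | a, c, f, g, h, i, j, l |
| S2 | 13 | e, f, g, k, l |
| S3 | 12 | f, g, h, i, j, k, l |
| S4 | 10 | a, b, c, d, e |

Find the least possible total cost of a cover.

S3, S4 together cover every item (S3 ∪ S4 = {a, b, c, d, e, f, g, h, i, j, k, l}); total cost 12 + 10 = 22.
The greedy pick S1, S4, S3 costs 32; no covering selection beats 22.

22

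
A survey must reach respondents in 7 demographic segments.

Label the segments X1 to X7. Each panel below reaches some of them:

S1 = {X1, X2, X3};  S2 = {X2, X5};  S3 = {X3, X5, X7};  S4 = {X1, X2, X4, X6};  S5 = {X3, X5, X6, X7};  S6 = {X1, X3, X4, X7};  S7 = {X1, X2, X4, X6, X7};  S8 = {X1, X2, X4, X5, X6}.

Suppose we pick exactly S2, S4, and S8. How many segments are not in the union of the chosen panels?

Union of S2, S4, S8 = {X1, X2, X4, X5, X6}.
Not covered: X3, X7 — 2 segments.

2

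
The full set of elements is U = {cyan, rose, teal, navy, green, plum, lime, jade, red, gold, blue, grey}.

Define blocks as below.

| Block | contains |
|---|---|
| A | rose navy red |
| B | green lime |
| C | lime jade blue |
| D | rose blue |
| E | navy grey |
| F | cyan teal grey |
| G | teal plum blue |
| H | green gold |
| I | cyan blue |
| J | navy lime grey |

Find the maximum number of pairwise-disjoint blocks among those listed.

4

A, C, F, H are pairwise disjoint (A={rose,navy,red}; C={lime,jade,blue}; F={cyan,teal,grey}; H={green,gold}).
Every remaining block overlaps one of these, and no 5 of the listed blocks are pairwise disjoint, so 4 is the maximum.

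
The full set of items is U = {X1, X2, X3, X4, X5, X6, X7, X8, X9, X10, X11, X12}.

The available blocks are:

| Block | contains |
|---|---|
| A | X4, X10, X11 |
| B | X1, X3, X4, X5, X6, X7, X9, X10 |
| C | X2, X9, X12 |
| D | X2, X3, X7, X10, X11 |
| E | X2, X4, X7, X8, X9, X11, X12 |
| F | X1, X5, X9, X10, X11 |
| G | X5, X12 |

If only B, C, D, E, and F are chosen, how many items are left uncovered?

0

Union of B, C, D, E, F = {X1, X2, X3, X4, X5, X6, X7, X8, X9, X10, X11, X12} — that's every item, so 0 are uncovered.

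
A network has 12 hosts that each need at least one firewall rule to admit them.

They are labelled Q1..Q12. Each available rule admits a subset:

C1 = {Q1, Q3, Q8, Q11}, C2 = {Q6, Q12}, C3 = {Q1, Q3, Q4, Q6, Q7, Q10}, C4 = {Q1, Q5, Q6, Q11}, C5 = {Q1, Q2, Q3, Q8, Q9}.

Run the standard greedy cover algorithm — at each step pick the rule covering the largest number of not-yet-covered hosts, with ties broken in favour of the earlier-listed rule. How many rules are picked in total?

Greedy: pick C3 (covers 6 new) → pick C5 (covers 3 new) → pick C4 (covers 2 new) → pick C2 (covers 1 new). Total picks: 4.

4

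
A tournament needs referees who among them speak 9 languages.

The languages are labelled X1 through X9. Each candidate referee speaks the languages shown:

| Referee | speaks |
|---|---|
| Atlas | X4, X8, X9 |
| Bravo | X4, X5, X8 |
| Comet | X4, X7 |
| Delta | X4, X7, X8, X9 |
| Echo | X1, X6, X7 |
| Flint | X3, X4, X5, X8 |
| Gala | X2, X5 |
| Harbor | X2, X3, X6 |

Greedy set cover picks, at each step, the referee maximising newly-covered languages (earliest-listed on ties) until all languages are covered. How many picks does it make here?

Greedy: pick Delta (covers 4 new) → pick Harbor (covers 3 new) → pick Bravo (covers 1 new) → pick Echo (covers 1 new). Total picks: 4.

4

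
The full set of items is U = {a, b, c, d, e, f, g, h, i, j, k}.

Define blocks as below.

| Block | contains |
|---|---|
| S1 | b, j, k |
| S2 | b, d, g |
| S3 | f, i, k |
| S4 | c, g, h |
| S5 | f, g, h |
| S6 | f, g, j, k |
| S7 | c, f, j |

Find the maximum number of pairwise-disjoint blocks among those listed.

2

S2, S3 are pairwise disjoint (S2={b,d,g}; S3={f,i,k}).
Every remaining block overlaps one of these, and no 3 of the listed blocks are pairwise disjoint, so 2 is the maximum.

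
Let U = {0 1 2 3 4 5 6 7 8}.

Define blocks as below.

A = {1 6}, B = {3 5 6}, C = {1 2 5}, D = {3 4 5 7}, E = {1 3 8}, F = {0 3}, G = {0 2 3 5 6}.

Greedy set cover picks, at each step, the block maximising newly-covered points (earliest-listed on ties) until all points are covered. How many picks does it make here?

Greedy: pick G (covers 5 new) → pick D (covers 2 new) → pick E (covers 2 new). Total picks: 3.

3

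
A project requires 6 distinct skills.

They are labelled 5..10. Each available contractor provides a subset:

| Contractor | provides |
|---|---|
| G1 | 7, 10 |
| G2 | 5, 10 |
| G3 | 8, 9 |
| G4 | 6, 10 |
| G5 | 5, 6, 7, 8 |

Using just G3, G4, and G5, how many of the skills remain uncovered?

Union of G3, G4, G5 = {5, 6, 7, 8, 9, 10} — that's every skill, so 0 are uncovered.

0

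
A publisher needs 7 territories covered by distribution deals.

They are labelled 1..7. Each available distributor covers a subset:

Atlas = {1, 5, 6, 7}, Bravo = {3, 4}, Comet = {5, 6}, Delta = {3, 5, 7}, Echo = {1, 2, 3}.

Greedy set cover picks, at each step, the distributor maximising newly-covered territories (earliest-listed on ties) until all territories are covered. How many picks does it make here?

3

Greedy: pick Atlas (covers 4 new) → pick Bravo (covers 2 new) → pick Echo (covers 1 new). Total picks: 3.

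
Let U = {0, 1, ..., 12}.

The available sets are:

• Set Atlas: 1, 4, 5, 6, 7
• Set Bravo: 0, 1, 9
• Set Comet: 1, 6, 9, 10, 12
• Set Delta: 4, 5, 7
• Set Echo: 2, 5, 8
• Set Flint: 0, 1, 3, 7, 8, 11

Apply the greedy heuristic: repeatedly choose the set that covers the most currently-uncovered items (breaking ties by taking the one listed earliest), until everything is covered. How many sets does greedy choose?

4

Greedy: pick Flint (covers 6 new) → pick Comet (covers 4 new) → pick Atlas (covers 2 new) → pick Echo (covers 1 new). Total picks: 4.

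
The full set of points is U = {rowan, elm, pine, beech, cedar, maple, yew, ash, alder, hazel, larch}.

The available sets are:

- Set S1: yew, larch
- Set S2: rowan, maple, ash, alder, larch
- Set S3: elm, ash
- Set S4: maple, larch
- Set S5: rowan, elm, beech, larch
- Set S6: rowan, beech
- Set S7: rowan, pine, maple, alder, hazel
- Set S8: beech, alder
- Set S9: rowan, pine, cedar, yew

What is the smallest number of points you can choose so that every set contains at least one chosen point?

4

Take H = {rowan, ash, alder, larch}. Each listed set contains at least one of these, so H is a hitting set of size 4.
The sets S3, S4, S8, S9 are pairwise disjoint, so any hitting set needs a separate point for each — at least 4. Hence 4 is optimal.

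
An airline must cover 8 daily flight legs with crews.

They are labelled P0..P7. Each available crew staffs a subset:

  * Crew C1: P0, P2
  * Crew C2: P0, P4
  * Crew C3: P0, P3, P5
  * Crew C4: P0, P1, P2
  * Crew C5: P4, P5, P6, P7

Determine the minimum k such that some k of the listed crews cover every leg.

3

Take {C3, C4, C5}. Their union is {P0, P1, P2, P3, P4, P5, P6, P7}, which is all 8 legs.
Only C4 contains P1, so C4 is forced; the remaining 5 legs need at least 2 more crews (each remaining crew adds at most 4) — so at least 3 crews are needed, and 3 is optimal.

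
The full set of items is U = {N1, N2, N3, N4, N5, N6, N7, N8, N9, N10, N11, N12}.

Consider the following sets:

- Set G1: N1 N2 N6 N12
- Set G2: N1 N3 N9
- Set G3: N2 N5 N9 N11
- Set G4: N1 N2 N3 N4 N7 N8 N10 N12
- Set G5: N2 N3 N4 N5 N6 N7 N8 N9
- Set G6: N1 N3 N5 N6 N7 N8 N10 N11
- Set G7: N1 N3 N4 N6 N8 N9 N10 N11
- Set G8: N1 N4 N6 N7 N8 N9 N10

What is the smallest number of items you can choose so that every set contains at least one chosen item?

The 2 items {N1, N2} hit every set.
No single item lies in every set, so at least 2 are needed and 2 is optimal.

2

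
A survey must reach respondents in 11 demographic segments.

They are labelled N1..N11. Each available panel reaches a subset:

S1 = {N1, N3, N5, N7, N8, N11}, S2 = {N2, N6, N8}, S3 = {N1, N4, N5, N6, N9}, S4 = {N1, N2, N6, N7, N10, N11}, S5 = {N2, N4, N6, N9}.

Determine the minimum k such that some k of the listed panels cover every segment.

Take {S1, S4, S5}. Their union is {N1, N2, N3, N4, N5, N6, N7, N8, N9, N10, N11}, which is all 11 segments.
Only S1 contains N3, so S1 is forced; the remaining 5 segments need at least 2 more panels (each remaining panel adds at most 4) — so at least 3 panels are needed, and 3 is optimal.

3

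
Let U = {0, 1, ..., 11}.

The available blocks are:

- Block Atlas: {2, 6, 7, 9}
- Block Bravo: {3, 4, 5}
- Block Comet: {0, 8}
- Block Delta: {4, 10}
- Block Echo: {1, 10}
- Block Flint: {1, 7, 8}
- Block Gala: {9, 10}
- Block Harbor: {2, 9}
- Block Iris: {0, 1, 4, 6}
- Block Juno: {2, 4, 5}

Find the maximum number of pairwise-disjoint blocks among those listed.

Atlas, Bravo, Comet, Echo are pairwise disjoint (Atlas={2,6,7,9}; Bravo={3,4,5}; Comet={0,8}; Echo={1,10}).
Every remaining block overlaps one of these, and no 5 of the listed blocks are pairwise disjoint, so 4 is the maximum.

4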